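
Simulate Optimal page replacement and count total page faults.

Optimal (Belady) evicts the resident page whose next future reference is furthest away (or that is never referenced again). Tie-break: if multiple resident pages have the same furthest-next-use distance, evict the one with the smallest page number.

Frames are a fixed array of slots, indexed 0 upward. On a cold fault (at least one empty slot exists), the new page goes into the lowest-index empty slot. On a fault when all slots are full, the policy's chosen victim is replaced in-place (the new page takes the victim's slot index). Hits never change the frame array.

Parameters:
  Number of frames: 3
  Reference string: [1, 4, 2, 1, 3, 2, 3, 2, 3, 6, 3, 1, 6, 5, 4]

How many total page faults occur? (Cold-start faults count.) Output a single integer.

Answer: 7

Derivation:
Step 0: ref 1 → FAULT, frames=[1,-,-]
Step 1: ref 4 → FAULT, frames=[1,4,-]
Step 2: ref 2 → FAULT, frames=[1,4,2]
Step 3: ref 1 → HIT, frames=[1,4,2]
Step 4: ref 3 → FAULT (evict 4), frames=[1,3,2]
Step 5: ref 2 → HIT, frames=[1,3,2]
Step 6: ref 3 → HIT, frames=[1,3,2]
Step 7: ref 2 → HIT, frames=[1,3,2]
Step 8: ref 3 → HIT, frames=[1,3,2]
Step 9: ref 6 → FAULT (evict 2), frames=[1,3,6]
Step 10: ref 3 → HIT, frames=[1,3,6]
Step 11: ref 1 → HIT, frames=[1,3,6]
Step 12: ref 6 → HIT, frames=[1,3,6]
Step 13: ref 5 → FAULT (evict 1), frames=[5,3,6]
Step 14: ref 4 → FAULT (evict 3), frames=[5,4,6]
Total faults: 7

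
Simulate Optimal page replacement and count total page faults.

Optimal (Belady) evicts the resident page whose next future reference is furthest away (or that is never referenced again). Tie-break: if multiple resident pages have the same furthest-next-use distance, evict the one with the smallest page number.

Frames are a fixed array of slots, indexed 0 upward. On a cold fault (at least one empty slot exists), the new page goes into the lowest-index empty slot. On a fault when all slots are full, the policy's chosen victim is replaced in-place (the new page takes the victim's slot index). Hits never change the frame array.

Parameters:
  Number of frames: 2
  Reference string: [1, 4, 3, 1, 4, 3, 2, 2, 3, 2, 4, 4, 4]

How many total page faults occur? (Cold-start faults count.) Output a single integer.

Answer: 6

Derivation:
Step 0: ref 1 → FAULT, frames=[1,-]
Step 1: ref 4 → FAULT, frames=[1,4]
Step 2: ref 3 → FAULT (evict 4), frames=[1,3]
Step 3: ref 1 → HIT, frames=[1,3]
Step 4: ref 4 → FAULT (evict 1), frames=[4,3]
Step 5: ref 3 → HIT, frames=[4,3]
Step 6: ref 2 → FAULT (evict 4), frames=[2,3]
Step 7: ref 2 → HIT, frames=[2,3]
Step 8: ref 3 → HIT, frames=[2,3]
Step 9: ref 2 → HIT, frames=[2,3]
Step 10: ref 4 → FAULT (evict 2), frames=[4,3]
Step 11: ref 4 → HIT, frames=[4,3]
Step 12: ref 4 → HIT, frames=[4,3]
Total faults: 6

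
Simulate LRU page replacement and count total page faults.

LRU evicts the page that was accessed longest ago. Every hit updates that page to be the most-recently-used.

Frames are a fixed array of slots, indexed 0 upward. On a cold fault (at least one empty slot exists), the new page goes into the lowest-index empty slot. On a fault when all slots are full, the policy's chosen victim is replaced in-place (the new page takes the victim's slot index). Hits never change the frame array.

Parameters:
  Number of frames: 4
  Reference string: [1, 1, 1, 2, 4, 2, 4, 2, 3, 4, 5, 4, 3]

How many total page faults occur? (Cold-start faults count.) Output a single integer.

Answer: 5

Derivation:
Step 0: ref 1 → FAULT, frames=[1,-,-,-]
Step 1: ref 1 → HIT, frames=[1,-,-,-]
Step 2: ref 1 → HIT, frames=[1,-,-,-]
Step 3: ref 2 → FAULT, frames=[1,2,-,-]
Step 4: ref 4 → FAULT, frames=[1,2,4,-]
Step 5: ref 2 → HIT, frames=[1,2,4,-]
Step 6: ref 4 → HIT, frames=[1,2,4,-]
Step 7: ref 2 → HIT, frames=[1,2,4,-]
Step 8: ref 3 → FAULT, frames=[1,2,4,3]
Step 9: ref 4 → HIT, frames=[1,2,4,3]
Step 10: ref 5 → FAULT (evict 1), frames=[5,2,4,3]
Step 11: ref 4 → HIT, frames=[5,2,4,3]
Step 12: ref 3 → HIT, frames=[5,2,4,3]
Total faults: 5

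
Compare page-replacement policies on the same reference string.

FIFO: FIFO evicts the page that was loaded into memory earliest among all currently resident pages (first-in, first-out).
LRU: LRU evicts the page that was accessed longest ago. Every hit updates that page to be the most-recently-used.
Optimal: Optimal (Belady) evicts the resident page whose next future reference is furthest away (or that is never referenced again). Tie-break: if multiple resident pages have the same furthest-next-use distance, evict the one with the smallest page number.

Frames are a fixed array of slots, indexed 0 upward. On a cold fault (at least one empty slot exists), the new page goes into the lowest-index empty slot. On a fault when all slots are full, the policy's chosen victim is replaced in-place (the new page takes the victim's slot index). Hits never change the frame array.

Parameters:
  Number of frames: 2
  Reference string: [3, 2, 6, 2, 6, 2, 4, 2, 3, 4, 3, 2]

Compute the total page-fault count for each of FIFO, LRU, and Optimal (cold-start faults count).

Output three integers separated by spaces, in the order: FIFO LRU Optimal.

--- FIFO ---
  step 0: ref 3 -> FAULT, frames=[3,-] (faults so far: 1)
  step 1: ref 2 -> FAULT, frames=[3,2] (faults so far: 2)
  step 2: ref 6 -> FAULT, evict 3, frames=[6,2] (faults so far: 3)
  step 3: ref 2 -> HIT, frames=[6,2] (faults so far: 3)
  step 4: ref 6 -> HIT, frames=[6,2] (faults so far: 3)
  step 5: ref 2 -> HIT, frames=[6,2] (faults so far: 3)
  step 6: ref 4 -> FAULT, evict 2, frames=[6,4] (faults so far: 4)
  step 7: ref 2 -> FAULT, evict 6, frames=[2,4] (faults so far: 5)
  step 8: ref 3 -> FAULT, evict 4, frames=[2,3] (faults so far: 6)
  step 9: ref 4 -> FAULT, evict 2, frames=[4,3] (faults so far: 7)
  step 10: ref 3 -> HIT, frames=[4,3] (faults so far: 7)
  step 11: ref 2 -> FAULT, evict 3, frames=[4,2] (faults so far: 8)
  FIFO total faults: 8
--- LRU ---
  step 0: ref 3 -> FAULT, frames=[3,-] (faults so far: 1)
  step 1: ref 2 -> FAULT, frames=[3,2] (faults so far: 2)
  step 2: ref 6 -> FAULT, evict 3, frames=[6,2] (faults so far: 3)
  step 3: ref 2 -> HIT, frames=[6,2] (faults so far: 3)
  step 4: ref 6 -> HIT, frames=[6,2] (faults so far: 3)
  step 5: ref 2 -> HIT, frames=[6,2] (faults so far: 3)
  step 6: ref 4 -> FAULT, evict 6, frames=[4,2] (faults so far: 4)
  step 7: ref 2 -> HIT, frames=[4,2] (faults so far: 4)
  step 8: ref 3 -> FAULT, evict 4, frames=[3,2] (faults so far: 5)
  step 9: ref 4 -> FAULT, evict 2, frames=[3,4] (faults so far: 6)
  step 10: ref 3 -> HIT, frames=[3,4] (faults so far: 6)
  step 11: ref 2 -> FAULT, evict 4, frames=[3,2] (faults so far: 7)
  LRU total faults: 7
--- Optimal ---
  step 0: ref 3 -> FAULT, frames=[3,-] (faults so far: 1)
  step 1: ref 2 -> FAULT, frames=[3,2] (faults so far: 2)
  step 2: ref 6 -> FAULT, evict 3, frames=[6,2] (faults so far: 3)
  step 3: ref 2 -> HIT, frames=[6,2] (faults so far: 3)
  step 4: ref 6 -> HIT, frames=[6,2] (faults so far: 3)
  step 5: ref 2 -> HIT, frames=[6,2] (faults so far: 3)
  step 6: ref 4 -> FAULT, evict 6, frames=[4,2] (faults so far: 4)
  step 7: ref 2 -> HIT, frames=[4,2] (faults so far: 4)
  step 8: ref 3 -> FAULT, evict 2, frames=[4,3] (faults so far: 5)
  step 9: ref 4 -> HIT, frames=[4,3] (faults so far: 5)
  step 10: ref 3 -> HIT, frames=[4,3] (faults so far: 5)
  step 11: ref 2 -> FAULT, evict 3, frames=[4,2] (faults so far: 6)
  Optimal total faults: 6

Answer: 8 7 6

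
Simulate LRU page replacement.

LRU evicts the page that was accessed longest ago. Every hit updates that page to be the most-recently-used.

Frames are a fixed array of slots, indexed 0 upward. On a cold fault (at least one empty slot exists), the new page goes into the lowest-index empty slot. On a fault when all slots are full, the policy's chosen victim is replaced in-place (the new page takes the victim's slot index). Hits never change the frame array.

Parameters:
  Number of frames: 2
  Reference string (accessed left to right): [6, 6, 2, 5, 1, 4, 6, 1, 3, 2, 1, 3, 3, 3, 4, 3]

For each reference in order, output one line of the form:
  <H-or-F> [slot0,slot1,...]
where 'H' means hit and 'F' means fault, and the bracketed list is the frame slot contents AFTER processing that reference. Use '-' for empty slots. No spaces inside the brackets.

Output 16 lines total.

F [6,-]
H [6,-]
F [6,2]
F [5,2]
F [5,1]
F [4,1]
F [4,6]
F [1,6]
F [1,3]
F [2,3]
F [2,1]
F [3,1]
H [3,1]
H [3,1]
F [3,4]
H [3,4]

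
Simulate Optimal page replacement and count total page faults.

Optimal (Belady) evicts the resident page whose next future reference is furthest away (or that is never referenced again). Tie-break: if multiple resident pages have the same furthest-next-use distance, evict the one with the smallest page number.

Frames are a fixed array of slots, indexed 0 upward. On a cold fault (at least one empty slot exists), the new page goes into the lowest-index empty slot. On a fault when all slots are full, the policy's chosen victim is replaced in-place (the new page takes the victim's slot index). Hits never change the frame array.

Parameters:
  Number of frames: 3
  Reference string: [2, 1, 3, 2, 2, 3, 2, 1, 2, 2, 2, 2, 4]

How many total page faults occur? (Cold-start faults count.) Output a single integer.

Step 0: ref 2 → FAULT, frames=[2,-,-]
Step 1: ref 1 → FAULT, frames=[2,1,-]
Step 2: ref 3 → FAULT, frames=[2,1,3]
Step 3: ref 2 → HIT, frames=[2,1,3]
Step 4: ref 2 → HIT, frames=[2,1,3]
Step 5: ref 3 → HIT, frames=[2,1,3]
Step 6: ref 2 → HIT, frames=[2,1,3]
Step 7: ref 1 → HIT, frames=[2,1,3]
Step 8: ref 2 → HIT, frames=[2,1,3]
Step 9: ref 2 → HIT, frames=[2,1,3]
Step 10: ref 2 → HIT, frames=[2,1,3]
Step 11: ref 2 → HIT, frames=[2,1,3]
Step 12: ref 4 → FAULT (evict 1), frames=[2,4,3]
Total faults: 4

Answer: 4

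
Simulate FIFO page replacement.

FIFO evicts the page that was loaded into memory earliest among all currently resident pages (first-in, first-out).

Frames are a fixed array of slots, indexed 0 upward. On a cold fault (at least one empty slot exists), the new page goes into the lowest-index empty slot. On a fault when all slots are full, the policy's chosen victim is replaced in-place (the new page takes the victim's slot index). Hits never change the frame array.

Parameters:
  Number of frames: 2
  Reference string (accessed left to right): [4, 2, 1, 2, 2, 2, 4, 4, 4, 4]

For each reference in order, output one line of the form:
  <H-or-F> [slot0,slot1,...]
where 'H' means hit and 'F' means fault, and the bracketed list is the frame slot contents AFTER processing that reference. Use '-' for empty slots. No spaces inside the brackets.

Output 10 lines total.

F [4,-]
F [4,2]
F [1,2]
H [1,2]
H [1,2]
H [1,2]
F [1,4]
H [1,4]
H [1,4]
H [1,4]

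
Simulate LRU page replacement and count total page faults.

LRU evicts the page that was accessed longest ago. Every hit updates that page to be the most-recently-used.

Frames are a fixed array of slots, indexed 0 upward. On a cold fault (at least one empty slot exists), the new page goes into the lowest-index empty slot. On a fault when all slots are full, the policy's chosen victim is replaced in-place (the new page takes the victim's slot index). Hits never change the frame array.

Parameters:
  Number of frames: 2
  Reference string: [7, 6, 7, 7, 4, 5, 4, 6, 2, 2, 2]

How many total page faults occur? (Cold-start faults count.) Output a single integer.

Answer: 6

Derivation:
Step 0: ref 7 → FAULT, frames=[7,-]
Step 1: ref 6 → FAULT, frames=[7,6]
Step 2: ref 7 → HIT, frames=[7,6]
Step 3: ref 7 → HIT, frames=[7,6]
Step 4: ref 4 → FAULT (evict 6), frames=[7,4]
Step 5: ref 5 → FAULT (evict 7), frames=[5,4]
Step 6: ref 4 → HIT, frames=[5,4]
Step 7: ref 6 → FAULT (evict 5), frames=[6,4]
Step 8: ref 2 → FAULT (evict 4), frames=[6,2]
Step 9: ref 2 → HIT, frames=[6,2]
Step 10: ref 2 → HIT, frames=[6,2]
Total faults: 6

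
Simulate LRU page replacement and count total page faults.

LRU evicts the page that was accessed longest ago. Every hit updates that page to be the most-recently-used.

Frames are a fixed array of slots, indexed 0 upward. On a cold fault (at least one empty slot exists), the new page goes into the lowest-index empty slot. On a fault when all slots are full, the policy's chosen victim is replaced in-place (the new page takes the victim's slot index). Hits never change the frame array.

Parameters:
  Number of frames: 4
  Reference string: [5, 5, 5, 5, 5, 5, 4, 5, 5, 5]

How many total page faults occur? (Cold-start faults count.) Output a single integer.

Step 0: ref 5 → FAULT, frames=[5,-,-,-]
Step 1: ref 5 → HIT, frames=[5,-,-,-]
Step 2: ref 5 → HIT, frames=[5,-,-,-]
Step 3: ref 5 → HIT, frames=[5,-,-,-]
Step 4: ref 5 → HIT, frames=[5,-,-,-]
Step 5: ref 5 → HIT, frames=[5,-,-,-]
Step 6: ref 4 → FAULT, frames=[5,4,-,-]
Step 7: ref 5 → HIT, frames=[5,4,-,-]
Step 8: ref 5 → HIT, frames=[5,4,-,-]
Step 9: ref 5 → HIT, frames=[5,4,-,-]
Total faults: 2

Answer: 2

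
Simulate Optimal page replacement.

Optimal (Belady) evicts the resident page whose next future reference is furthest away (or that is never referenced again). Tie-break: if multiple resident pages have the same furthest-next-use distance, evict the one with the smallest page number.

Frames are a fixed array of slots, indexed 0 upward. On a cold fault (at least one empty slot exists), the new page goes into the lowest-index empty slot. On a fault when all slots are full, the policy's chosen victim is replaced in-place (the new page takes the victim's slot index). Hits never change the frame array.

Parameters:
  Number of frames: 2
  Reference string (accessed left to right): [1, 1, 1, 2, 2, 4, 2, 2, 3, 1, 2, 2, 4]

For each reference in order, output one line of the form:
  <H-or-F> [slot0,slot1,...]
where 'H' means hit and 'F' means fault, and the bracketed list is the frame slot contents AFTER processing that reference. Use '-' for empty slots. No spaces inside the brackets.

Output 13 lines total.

F [1,-]
H [1,-]
H [1,-]
F [1,2]
H [1,2]
F [4,2]
H [4,2]
H [4,2]
F [3,2]
F [1,2]
H [1,2]
H [1,2]
F [4,2]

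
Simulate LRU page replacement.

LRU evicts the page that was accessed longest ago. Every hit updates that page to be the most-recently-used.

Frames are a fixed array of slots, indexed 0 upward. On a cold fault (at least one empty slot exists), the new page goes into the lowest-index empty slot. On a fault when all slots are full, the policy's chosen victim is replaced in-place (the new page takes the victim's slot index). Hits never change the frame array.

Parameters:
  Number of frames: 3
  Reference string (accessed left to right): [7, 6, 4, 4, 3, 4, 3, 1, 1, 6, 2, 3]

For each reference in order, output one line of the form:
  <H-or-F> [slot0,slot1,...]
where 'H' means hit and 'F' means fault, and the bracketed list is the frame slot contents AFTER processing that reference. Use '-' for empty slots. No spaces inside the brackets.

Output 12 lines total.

F [7,-,-]
F [7,6,-]
F [7,6,4]
H [7,6,4]
F [3,6,4]
H [3,6,4]
H [3,6,4]
F [3,1,4]
H [3,1,4]
F [3,1,6]
F [2,1,6]
F [2,3,6]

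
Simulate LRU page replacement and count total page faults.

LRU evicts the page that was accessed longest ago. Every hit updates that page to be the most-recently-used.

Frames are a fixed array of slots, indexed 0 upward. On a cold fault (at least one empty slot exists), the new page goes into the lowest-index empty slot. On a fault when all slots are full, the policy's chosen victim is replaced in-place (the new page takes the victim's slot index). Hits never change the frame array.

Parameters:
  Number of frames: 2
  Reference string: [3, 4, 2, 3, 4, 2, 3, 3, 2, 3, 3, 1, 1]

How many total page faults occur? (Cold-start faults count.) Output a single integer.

Step 0: ref 3 → FAULT, frames=[3,-]
Step 1: ref 4 → FAULT, frames=[3,4]
Step 2: ref 2 → FAULT (evict 3), frames=[2,4]
Step 3: ref 3 → FAULT (evict 4), frames=[2,3]
Step 4: ref 4 → FAULT (evict 2), frames=[4,3]
Step 5: ref 2 → FAULT (evict 3), frames=[4,2]
Step 6: ref 3 → FAULT (evict 4), frames=[3,2]
Step 7: ref 3 → HIT, frames=[3,2]
Step 8: ref 2 → HIT, frames=[3,2]
Step 9: ref 3 → HIT, frames=[3,2]
Step 10: ref 3 → HIT, frames=[3,2]
Step 11: ref 1 → FAULT (evict 2), frames=[3,1]
Step 12: ref 1 → HIT, frames=[3,1]
Total faults: 8

Answer: 8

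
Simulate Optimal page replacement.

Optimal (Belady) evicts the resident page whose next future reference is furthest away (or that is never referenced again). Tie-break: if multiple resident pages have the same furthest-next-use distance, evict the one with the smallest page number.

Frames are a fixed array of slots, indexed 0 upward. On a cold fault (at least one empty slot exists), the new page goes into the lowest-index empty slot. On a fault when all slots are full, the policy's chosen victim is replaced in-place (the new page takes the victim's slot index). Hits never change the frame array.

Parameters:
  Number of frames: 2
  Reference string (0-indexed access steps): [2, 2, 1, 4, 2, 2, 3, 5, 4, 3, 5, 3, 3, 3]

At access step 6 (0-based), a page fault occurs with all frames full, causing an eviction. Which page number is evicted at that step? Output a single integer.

Answer: 2

Derivation:
Step 0: ref 2 -> FAULT, frames=[2,-]
Step 1: ref 2 -> HIT, frames=[2,-]
Step 2: ref 1 -> FAULT, frames=[2,1]
Step 3: ref 4 -> FAULT, evict 1, frames=[2,4]
Step 4: ref 2 -> HIT, frames=[2,4]
Step 5: ref 2 -> HIT, frames=[2,4]
Step 6: ref 3 -> FAULT, evict 2, frames=[3,4]
At step 6: evicted page 2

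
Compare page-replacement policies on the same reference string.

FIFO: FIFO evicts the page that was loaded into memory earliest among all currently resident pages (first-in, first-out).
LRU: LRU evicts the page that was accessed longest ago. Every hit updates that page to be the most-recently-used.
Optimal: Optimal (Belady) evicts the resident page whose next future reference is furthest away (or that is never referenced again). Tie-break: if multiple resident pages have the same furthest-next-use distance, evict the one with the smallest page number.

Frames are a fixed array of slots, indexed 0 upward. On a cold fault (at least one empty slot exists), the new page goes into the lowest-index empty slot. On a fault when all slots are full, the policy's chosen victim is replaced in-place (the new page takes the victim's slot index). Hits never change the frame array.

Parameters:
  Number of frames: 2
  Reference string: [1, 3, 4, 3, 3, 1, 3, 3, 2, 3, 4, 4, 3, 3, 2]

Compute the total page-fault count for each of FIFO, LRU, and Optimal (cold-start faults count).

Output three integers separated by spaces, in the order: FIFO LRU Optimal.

--- FIFO ---
  step 0: ref 1 -> FAULT, frames=[1,-] (faults so far: 1)
  step 1: ref 3 -> FAULT, frames=[1,3] (faults so far: 2)
  step 2: ref 4 -> FAULT, evict 1, frames=[4,3] (faults so far: 3)
  step 3: ref 3 -> HIT, frames=[4,3] (faults so far: 3)
  step 4: ref 3 -> HIT, frames=[4,3] (faults so far: 3)
  step 5: ref 1 -> FAULT, evict 3, frames=[4,1] (faults so far: 4)
  step 6: ref 3 -> FAULT, evict 4, frames=[3,1] (faults so far: 5)
  step 7: ref 3 -> HIT, frames=[3,1] (faults so far: 5)
  step 8: ref 2 -> FAULT, evict 1, frames=[3,2] (faults so far: 6)
  step 9: ref 3 -> HIT, frames=[3,2] (faults so far: 6)
  step 10: ref 4 -> FAULT, evict 3, frames=[4,2] (faults so far: 7)
  step 11: ref 4 -> HIT, frames=[4,2] (faults so far: 7)
  step 12: ref 3 -> FAULT, evict 2, frames=[4,3] (faults so far: 8)
  step 13: ref 3 -> HIT, frames=[4,3] (faults so far: 8)
  step 14: ref 2 -> FAULT, evict 4, frames=[2,3] (faults so far: 9)
  FIFO total faults: 9
--- LRU ---
  step 0: ref 1 -> FAULT, frames=[1,-] (faults so far: 1)
  step 1: ref 3 -> FAULT, frames=[1,3] (faults so far: 2)
  step 2: ref 4 -> FAULT, evict 1, frames=[4,3] (faults so far: 3)
  step 3: ref 3 -> HIT, frames=[4,3] (faults so far: 3)
  step 4: ref 3 -> HIT, frames=[4,3] (faults so far: 3)
  step 5: ref 1 -> FAULT, evict 4, frames=[1,3] (faults so far: 4)
  step 6: ref 3 -> HIT, frames=[1,3] (faults so far: 4)
  step 7: ref 3 -> HIT, frames=[1,3] (faults so far: 4)
  step 8: ref 2 -> FAULT, evict 1, frames=[2,3] (faults so far: 5)
  step 9: ref 3 -> HIT, frames=[2,3] (faults so far: 5)
  step 10: ref 4 -> FAULT, evict 2, frames=[4,3] (faults so far: 6)
  step 11: ref 4 -> HIT, frames=[4,3] (faults so far: 6)
  step 12: ref 3 -> HIT, frames=[4,3] (faults so far: 6)
  step 13: ref 3 -> HIT, frames=[4,3] (faults so far: 6)
  step 14: ref 2 -> FAULT, evict 4, frames=[2,3] (faults so far: 7)
  LRU total faults: 7
--- Optimal ---
  step 0: ref 1 -> FAULT, frames=[1,-] (faults so far: 1)
  step 1: ref 3 -> FAULT, frames=[1,3] (faults so far: 2)
  step 2: ref 4 -> FAULT, evict 1, frames=[4,3] (faults so far: 3)
  step 3: ref 3 -> HIT, frames=[4,3] (faults so far: 3)
  step 4: ref 3 -> HIT, frames=[4,3] (faults so far: 3)
  step 5: ref 1 -> FAULT, evict 4, frames=[1,3] (faults so far: 4)
  step 6: ref 3 -> HIT, frames=[1,3] (faults so far: 4)
  step 7: ref 3 -> HIT, frames=[1,3] (faults so far: 4)
  step 8: ref 2 -> FAULT, evict 1, frames=[2,3] (faults so far: 5)
  step 9: ref 3 -> HIT, frames=[2,3] (faults so far: 5)
  step 10: ref 4 -> FAULT, evict 2, frames=[4,3] (faults so far: 6)
  step 11: ref 4 -> HIT, frames=[4,3] (faults so far: 6)
  step 12: ref 3 -> HIT, frames=[4,3] (faults so far: 6)
  step 13: ref 3 -> HIT, frames=[4,3] (faults so far: 6)
  step 14: ref 2 -> FAULT, evict 3, frames=[4,2] (faults so far: 7)
  Optimal total faults: 7

Answer: 9 7 7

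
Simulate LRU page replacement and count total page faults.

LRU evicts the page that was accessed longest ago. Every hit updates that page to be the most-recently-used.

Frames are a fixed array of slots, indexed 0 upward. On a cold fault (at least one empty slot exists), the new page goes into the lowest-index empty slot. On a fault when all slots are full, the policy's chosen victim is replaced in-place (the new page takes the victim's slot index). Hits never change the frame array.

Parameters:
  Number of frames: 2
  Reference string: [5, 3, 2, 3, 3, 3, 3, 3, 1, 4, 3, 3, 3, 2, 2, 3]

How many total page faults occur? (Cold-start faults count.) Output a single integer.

Answer: 7

Derivation:
Step 0: ref 5 → FAULT, frames=[5,-]
Step 1: ref 3 → FAULT, frames=[5,3]
Step 2: ref 2 → FAULT (evict 5), frames=[2,3]
Step 3: ref 3 → HIT, frames=[2,3]
Step 4: ref 3 → HIT, frames=[2,3]
Step 5: ref 3 → HIT, frames=[2,3]
Step 6: ref 3 → HIT, frames=[2,3]
Step 7: ref 3 → HIT, frames=[2,3]
Step 8: ref 1 → FAULT (evict 2), frames=[1,3]
Step 9: ref 4 → FAULT (evict 3), frames=[1,4]
Step 10: ref 3 → FAULT (evict 1), frames=[3,4]
Step 11: ref 3 → HIT, frames=[3,4]
Step 12: ref 3 → HIT, frames=[3,4]
Step 13: ref 2 → FAULT (evict 4), frames=[3,2]
Step 14: ref 2 → HIT, frames=[3,2]
Step 15: ref 3 → HIT, frames=[3,2]
Total faults: 7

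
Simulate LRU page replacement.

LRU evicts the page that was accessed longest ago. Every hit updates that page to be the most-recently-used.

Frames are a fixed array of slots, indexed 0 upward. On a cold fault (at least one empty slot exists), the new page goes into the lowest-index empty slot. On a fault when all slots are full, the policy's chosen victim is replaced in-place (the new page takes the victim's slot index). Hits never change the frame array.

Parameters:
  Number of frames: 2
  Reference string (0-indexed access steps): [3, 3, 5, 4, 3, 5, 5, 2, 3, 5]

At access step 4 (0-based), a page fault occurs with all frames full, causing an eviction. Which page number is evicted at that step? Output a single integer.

Answer: 5

Derivation:
Step 0: ref 3 -> FAULT, frames=[3,-]
Step 1: ref 3 -> HIT, frames=[3,-]
Step 2: ref 5 -> FAULT, frames=[3,5]
Step 3: ref 4 -> FAULT, evict 3, frames=[4,5]
Step 4: ref 3 -> FAULT, evict 5, frames=[4,3]
At step 4: evicted page 5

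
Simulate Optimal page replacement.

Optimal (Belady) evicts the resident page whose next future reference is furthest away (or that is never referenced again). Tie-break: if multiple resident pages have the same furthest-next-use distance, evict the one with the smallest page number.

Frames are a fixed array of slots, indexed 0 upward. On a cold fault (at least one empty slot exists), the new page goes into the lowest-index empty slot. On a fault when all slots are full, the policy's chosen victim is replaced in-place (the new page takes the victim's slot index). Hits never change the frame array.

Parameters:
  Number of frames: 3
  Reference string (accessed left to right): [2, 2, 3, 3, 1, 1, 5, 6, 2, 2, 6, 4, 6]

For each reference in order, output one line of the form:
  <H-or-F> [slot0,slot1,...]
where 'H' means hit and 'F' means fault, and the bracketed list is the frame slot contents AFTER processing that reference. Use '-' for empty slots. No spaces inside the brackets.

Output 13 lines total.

F [2,-,-]
H [2,-,-]
F [2,3,-]
H [2,3,-]
F [2,3,1]
H [2,3,1]
F [2,3,5]
F [2,6,5]
H [2,6,5]
H [2,6,5]
H [2,6,5]
F [4,6,5]
H [4,6,5]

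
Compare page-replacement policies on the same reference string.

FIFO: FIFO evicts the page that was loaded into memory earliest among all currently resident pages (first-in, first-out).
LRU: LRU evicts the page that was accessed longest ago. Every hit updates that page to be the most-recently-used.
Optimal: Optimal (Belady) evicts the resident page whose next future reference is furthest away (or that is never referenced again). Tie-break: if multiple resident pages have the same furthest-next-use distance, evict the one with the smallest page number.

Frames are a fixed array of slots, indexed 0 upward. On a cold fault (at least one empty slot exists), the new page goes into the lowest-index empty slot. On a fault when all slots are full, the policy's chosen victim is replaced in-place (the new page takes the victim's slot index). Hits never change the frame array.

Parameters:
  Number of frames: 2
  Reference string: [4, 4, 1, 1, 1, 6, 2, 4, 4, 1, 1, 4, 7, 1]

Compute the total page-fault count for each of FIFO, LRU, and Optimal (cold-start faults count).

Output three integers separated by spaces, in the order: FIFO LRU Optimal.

Answer: 7 8 6

Derivation:
--- FIFO ---
  step 0: ref 4 -> FAULT, frames=[4,-] (faults so far: 1)
  step 1: ref 4 -> HIT, frames=[4,-] (faults so far: 1)
  step 2: ref 1 -> FAULT, frames=[4,1] (faults so far: 2)
  step 3: ref 1 -> HIT, frames=[4,1] (faults so far: 2)
  step 4: ref 1 -> HIT, frames=[4,1] (faults so far: 2)
  step 5: ref 6 -> FAULT, evict 4, frames=[6,1] (faults so far: 3)
  step 6: ref 2 -> FAULT, evict 1, frames=[6,2] (faults so far: 4)
  step 7: ref 4 -> FAULT, evict 6, frames=[4,2] (faults so far: 5)
  step 8: ref 4 -> HIT, frames=[4,2] (faults so far: 5)
  step 9: ref 1 -> FAULT, evict 2, frames=[4,1] (faults so far: 6)
  step 10: ref 1 -> HIT, frames=[4,1] (faults so far: 6)
  step 11: ref 4 -> HIT, frames=[4,1] (faults so far: 6)
  step 12: ref 7 -> FAULT, evict 4, frames=[7,1] (faults so far: 7)
  step 13: ref 1 -> HIT, frames=[7,1] (faults so far: 7)
  FIFO total faults: 7
--- LRU ---
  step 0: ref 4 -> FAULT, frames=[4,-] (faults so far: 1)
  step 1: ref 4 -> HIT, frames=[4,-] (faults so far: 1)
  step 2: ref 1 -> FAULT, frames=[4,1] (faults so far: 2)
  step 3: ref 1 -> HIT, frames=[4,1] (faults so far: 2)
  step 4: ref 1 -> HIT, frames=[4,1] (faults so far: 2)
  step 5: ref 6 -> FAULT, evict 4, frames=[6,1] (faults so far: 3)
  step 6: ref 2 -> FAULT, evict 1, frames=[6,2] (faults so far: 4)
  step 7: ref 4 -> FAULT, evict 6, frames=[4,2] (faults so far: 5)
  step 8: ref 4 -> HIT, frames=[4,2] (faults so far: 5)
  step 9: ref 1 -> FAULT, evict 2, frames=[4,1] (faults so far: 6)
  step 10: ref 1 -> HIT, frames=[4,1] (faults so far: 6)
  step 11: ref 4 -> HIT, frames=[4,1] (faults so far: 6)
  step 12: ref 7 -> FAULT, evict 1, frames=[4,7] (faults so far: 7)
  step 13: ref 1 -> FAULT, evict 4, frames=[1,7] (faults so far: 8)
  LRU total faults: 8
--- Optimal ---
  step 0: ref 4 -> FAULT, frames=[4,-] (faults so far: 1)
  step 1: ref 4 -> HIT, frames=[4,-] (faults so far: 1)
  step 2: ref 1 -> FAULT, frames=[4,1] (faults so far: 2)
  step 3: ref 1 -> HIT, frames=[4,1] (faults so far: 2)
  step 4: ref 1 -> HIT, frames=[4,1] (faults so far: 2)
  step 5: ref 6 -> FAULT, evict 1, frames=[4,6] (faults so far: 3)
  step 6: ref 2 -> FAULT, evict 6, frames=[4,2] (faults so far: 4)
  step 7: ref 4 -> HIT, frames=[4,2] (faults so far: 4)
  step 8: ref 4 -> HIT, frames=[4,2] (faults so far: 4)
  step 9: ref 1 -> FAULT, evict 2, frames=[4,1] (faults so far: 5)
  step 10: ref 1 -> HIT, frames=[4,1] (faults so far: 5)
  step 11: ref 4 -> HIT, frames=[4,1] (faults so far: 5)
  step 12: ref 7 -> FAULT, evict 4, frames=[7,1] (faults so far: 6)
  step 13: ref 1 -> HIT, frames=[7,1] (faults so far: 6)
  Optimal total faults: 6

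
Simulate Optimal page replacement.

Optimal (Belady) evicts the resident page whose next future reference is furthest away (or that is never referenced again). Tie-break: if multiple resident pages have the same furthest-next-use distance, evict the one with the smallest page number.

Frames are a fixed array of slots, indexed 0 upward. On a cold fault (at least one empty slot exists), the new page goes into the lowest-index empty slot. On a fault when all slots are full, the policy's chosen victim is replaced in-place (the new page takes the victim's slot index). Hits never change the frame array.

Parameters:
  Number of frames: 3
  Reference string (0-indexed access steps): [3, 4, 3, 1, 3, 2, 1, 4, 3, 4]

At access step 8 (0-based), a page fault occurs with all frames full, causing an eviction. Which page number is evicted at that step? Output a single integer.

Answer: 1

Derivation:
Step 0: ref 3 -> FAULT, frames=[3,-,-]
Step 1: ref 4 -> FAULT, frames=[3,4,-]
Step 2: ref 3 -> HIT, frames=[3,4,-]
Step 3: ref 1 -> FAULT, frames=[3,4,1]
Step 4: ref 3 -> HIT, frames=[3,4,1]
Step 5: ref 2 -> FAULT, evict 3, frames=[2,4,1]
Step 6: ref 1 -> HIT, frames=[2,4,1]
Step 7: ref 4 -> HIT, frames=[2,4,1]
Step 8: ref 3 -> FAULT, evict 1, frames=[2,4,3]
At step 8: evicted page 1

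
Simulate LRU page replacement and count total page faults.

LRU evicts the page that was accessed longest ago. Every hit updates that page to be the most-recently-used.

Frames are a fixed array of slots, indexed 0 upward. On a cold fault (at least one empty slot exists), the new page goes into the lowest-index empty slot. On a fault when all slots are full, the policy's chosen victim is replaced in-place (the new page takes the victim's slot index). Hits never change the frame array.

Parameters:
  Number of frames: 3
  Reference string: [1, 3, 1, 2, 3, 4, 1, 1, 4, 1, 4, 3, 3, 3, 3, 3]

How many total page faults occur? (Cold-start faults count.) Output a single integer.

Answer: 5

Derivation:
Step 0: ref 1 → FAULT, frames=[1,-,-]
Step 1: ref 3 → FAULT, frames=[1,3,-]
Step 2: ref 1 → HIT, frames=[1,3,-]
Step 3: ref 2 → FAULT, frames=[1,3,2]
Step 4: ref 3 → HIT, frames=[1,3,2]
Step 5: ref 4 → FAULT (evict 1), frames=[4,3,2]
Step 6: ref 1 → FAULT (evict 2), frames=[4,3,1]
Step 7: ref 1 → HIT, frames=[4,3,1]
Step 8: ref 4 → HIT, frames=[4,3,1]
Step 9: ref 1 → HIT, frames=[4,3,1]
Step 10: ref 4 → HIT, frames=[4,3,1]
Step 11: ref 3 → HIT, frames=[4,3,1]
Step 12: ref 3 → HIT, frames=[4,3,1]
Step 13: ref 3 → HIT, frames=[4,3,1]
Step 14: ref 3 → HIT, frames=[4,3,1]
Step 15: ref 3 → HIT, frames=[4,3,1]
Total faults: 5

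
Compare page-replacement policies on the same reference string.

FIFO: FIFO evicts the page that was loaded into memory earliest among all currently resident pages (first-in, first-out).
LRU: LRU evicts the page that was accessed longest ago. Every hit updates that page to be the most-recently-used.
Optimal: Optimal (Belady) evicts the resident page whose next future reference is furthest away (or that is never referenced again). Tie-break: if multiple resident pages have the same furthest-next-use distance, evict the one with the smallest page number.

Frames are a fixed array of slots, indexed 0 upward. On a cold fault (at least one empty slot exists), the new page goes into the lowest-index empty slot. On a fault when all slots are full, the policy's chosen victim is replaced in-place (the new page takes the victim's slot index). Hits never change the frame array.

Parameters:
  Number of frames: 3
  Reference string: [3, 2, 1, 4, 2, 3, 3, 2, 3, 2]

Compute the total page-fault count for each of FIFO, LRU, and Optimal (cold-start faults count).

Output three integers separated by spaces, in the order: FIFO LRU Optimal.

--- FIFO ---
  step 0: ref 3 -> FAULT, frames=[3,-,-] (faults so far: 1)
  step 1: ref 2 -> FAULT, frames=[3,2,-] (faults so far: 2)
  step 2: ref 1 -> FAULT, frames=[3,2,1] (faults so far: 3)
  step 3: ref 4 -> FAULT, evict 3, frames=[4,2,1] (faults so far: 4)
  step 4: ref 2 -> HIT, frames=[4,2,1] (faults so far: 4)
  step 5: ref 3 -> FAULT, evict 2, frames=[4,3,1] (faults so far: 5)
  step 6: ref 3 -> HIT, frames=[4,3,1] (faults so far: 5)
  step 7: ref 2 -> FAULT, evict 1, frames=[4,3,2] (faults so far: 6)
  step 8: ref 3 -> HIT, frames=[4,3,2] (faults so far: 6)
  step 9: ref 2 -> HIT, frames=[4,3,2] (faults so far: 6)
  FIFO total faults: 6
--- LRU ---
  step 0: ref 3 -> FAULT, frames=[3,-,-] (faults so far: 1)
  step 1: ref 2 -> FAULT, frames=[3,2,-] (faults so far: 2)
  step 2: ref 1 -> FAULT, frames=[3,2,1] (faults so far: 3)
  step 3: ref 4 -> FAULT, evict 3, frames=[4,2,1] (faults so far: 4)
  step 4: ref 2 -> HIT, frames=[4,2,1] (faults so far: 4)
  step 5: ref 3 -> FAULT, evict 1, frames=[4,2,3] (faults so far: 5)
  step 6: ref 3 -> HIT, frames=[4,2,3] (faults so far: 5)
  step 7: ref 2 -> HIT, frames=[4,2,3] (faults so far: 5)
  step 8: ref 3 -> HIT, frames=[4,2,3] (faults so far: 5)
  step 9: ref 2 -> HIT, frames=[4,2,3] (faults so far: 5)
  LRU total faults: 5
--- Optimal ---
  step 0: ref 3 -> FAULT, frames=[3,-,-] (faults so far: 1)
  step 1: ref 2 -> FAULT, frames=[3,2,-] (faults so far: 2)
  step 2: ref 1 -> FAULT, frames=[3,2,1] (faults so far: 3)
  step 3: ref 4 -> FAULT, evict 1, frames=[3,2,4] (faults so far: 4)
  step 4: ref 2 -> HIT, frames=[3,2,4] (faults so far: 4)
  step 5: ref 3 -> HIT, frames=[3,2,4] (faults so far: 4)
  step 6: ref 3 -> HIT, frames=[3,2,4] (faults so far: 4)
  step 7: ref 2 -> HIT, frames=[3,2,4] (faults so far: 4)
  step 8: ref 3 -> HIT, frames=[3,2,4] (faults so far: 4)
  step 9: ref 2 -> HIT, frames=[3,2,4] (faults so far: 4)
  Optimal total faults: 4

Answer: 6 5 4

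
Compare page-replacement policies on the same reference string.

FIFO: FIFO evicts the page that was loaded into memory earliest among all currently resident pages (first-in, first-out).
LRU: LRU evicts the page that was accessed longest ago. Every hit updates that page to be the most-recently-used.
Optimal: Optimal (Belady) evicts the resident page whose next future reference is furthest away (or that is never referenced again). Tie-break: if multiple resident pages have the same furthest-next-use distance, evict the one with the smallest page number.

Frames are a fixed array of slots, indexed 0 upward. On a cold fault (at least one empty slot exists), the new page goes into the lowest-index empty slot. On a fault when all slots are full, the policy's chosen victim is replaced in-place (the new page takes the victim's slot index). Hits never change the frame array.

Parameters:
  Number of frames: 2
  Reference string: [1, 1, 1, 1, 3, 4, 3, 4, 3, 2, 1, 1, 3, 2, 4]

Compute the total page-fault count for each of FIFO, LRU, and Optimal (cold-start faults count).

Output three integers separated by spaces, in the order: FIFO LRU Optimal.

--- FIFO ---
  step 0: ref 1 -> FAULT, frames=[1,-] (faults so far: 1)
  step 1: ref 1 -> HIT, frames=[1,-] (faults so far: 1)
  step 2: ref 1 -> HIT, frames=[1,-] (faults so far: 1)
  step 3: ref 1 -> HIT, frames=[1,-] (faults so far: 1)
  step 4: ref 3 -> FAULT, frames=[1,3] (faults so far: 2)
  step 5: ref 4 -> FAULT, evict 1, frames=[4,3] (faults so far: 3)
  step 6: ref 3 -> HIT, frames=[4,3] (faults so far: 3)
  step 7: ref 4 -> HIT, frames=[4,3] (faults so far: 3)
  step 8: ref 3 -> HIT, frames=[4,3] (faults so far: 3)
  step 9: ref 2 -> FAULT, evict 3, frames=[4,2] (faults so far: 4)
  step 10: ref 1 -> FAULT, evict 4, frames=[1,2] (faults so far: 5)
  step 11: ref 1 -> HIT, frames=[1,2] (faults so far: 5)
  step 12: ref 3 -> FAULT, evict 2, frames=[1,3] (faults so far: 6)
  step 13: ref 2 -> FAULT, evict 1, frames=[2,3] (faults so far: 7)
  step 14: ref 4 -> FAULT, evict 3, frames=[2,4] (faults so far: 8)
  FIFO total faults: 8
--- LRU ---
  step 0: ref 1 -> FAULT, frames=[1,-] (faults so far: 1)
  step 1: ref 1 -> HIT, frames=[1,-] (faults so far: 1)
  step 2: ref 1 -> HIT, frames=[1,-] (faults so far: 1)
  step 3: ref 1 -> HIT, frames=[1,-] (faults so far: 1)
  step 4: ref 3 -> FAULT, frames=[1,3] (faults so far: 2)
  step 5: ref 4 -> FAULT, evict 1, frames=[4,3] (faults so far: 3)
  step 6: ref 3 -> HIT, frames=[4,3] (faults so far: 3)
  step 7: ref 4 -> HIT, frames=[4,3] (faults so far: 3)
  step 8: ref 3 -> HIT, frames=[4,3] (faults so far: 3)
  step 9: ref 2 -> FAULT, evict 4, frames=[2,3] (faults so far: 4)
  step 10: ref 1 -> FAULT, evict 3, frames=[2,1] (faults so far: 5)
  step 11: ref 1 -> HIT, frames=[2,1] (faults so far: 5)
  step 12: ref 3 -> FAULT, evict 2, frames=[3,1] (faults so far: 6)
  step 13: ref 2 -> FAULT, evict 1, frames=[3,2] (faults so far: 7)
  step 14: ref 4 -> FAULT, evict 3, frames=[4,2] (faults so far: 8)
  LRU total faults: 8
--- Optimal ---
  step 0: ref 1 -> FAULT, frames=[1,-] (faults so far: 1)
  step 1: ref 1 -> HIT, frames=[1,-] (faults so far: 1)
  step 2: ref 1 -> HIT, frames=[1,-] (faults so far: 1)
  step 3: ref 1 -> HIT, frames=[1,-] (faults so far: 1)
  step 4: ref 3 -> FAULT, frames=[1,3] (faults so far: 2)
  step 5: ref 4 -> FAULT, evict 1, frames=[4,3] (faults so far: 3)
  step 6: ref 3 -> HIT, frames=[4,3] (faults so far: 3)
  step 7: ref 4 -> HIT, frames=[4,3] (faults so far: 3)
  step 8: ref 3 -> HIT, frames=[4,3] (faults so far: 3)
  step 9: ref 2 -> FAULT, evict 4, frames=[2,3] (faults so far: 4)
  step 10: ref 1 -> FAULT, evict 2, frames=[1,3] (faults so far: 5)
  step 11: ref 1 -> HIT, frames=[1,3] (faults so far: 5)
  step 12: ref 3 -> HIT, frames=[1,3] (faults so far: 5)
  step 13: ref 2 -> FAULT, evict 1, frames=[2,3] (faults so far: 6)
  step 14: ref 4 -> FAULT, evict 2, frames=[4,3] (faults so far: 7)
  Optimal total faults: 7

Answer: 8 8 7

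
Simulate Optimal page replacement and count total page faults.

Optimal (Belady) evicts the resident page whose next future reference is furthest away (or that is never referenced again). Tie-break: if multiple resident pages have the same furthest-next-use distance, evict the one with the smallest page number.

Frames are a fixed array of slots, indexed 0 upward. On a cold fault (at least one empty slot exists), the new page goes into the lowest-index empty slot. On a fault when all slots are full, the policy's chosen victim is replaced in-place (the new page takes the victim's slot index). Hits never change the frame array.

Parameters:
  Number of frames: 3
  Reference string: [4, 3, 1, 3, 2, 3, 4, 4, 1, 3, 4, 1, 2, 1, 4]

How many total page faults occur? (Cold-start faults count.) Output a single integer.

Answer: 6

Derivation:
Step 0: ref 4 → FAULT, frames=[4,-,-]
Step 1: ref 3 → FAULT, frames=[4,3,-]
Step 2: ref 1 → FAULT, frames=[4,3,1]
Step 3: ref 3 → HIT, frames=[4,3,1]
Step 4: ref 2 → FAULT (evict 1), frames=[4,3,2]
Step 5: ref 3 → HIT, frames=[4,3,2]
Step 6: ref 4 → HIT, frames=[4,3,2]
Step 7: ref 4 → HIT, frames=[4,3,2]
Step 8: ref 1 → FAULT (evict 2), frames=[4,3,1]
Step 9: ref 3 → HIT, frames=[4,3,1]
Step 10: ref 4 → HIT, frames=[4,3,1]
Step 11: ref 1 → HIT, frames=[4,3,1]
Step 12: ref 2 → FAULT (evict 3), frames=[4,2,1]
Step 13: ref 1 → HIT, frames=[4,2,1]
Step 14: ref 4 → HIT, frames=[4,2,1]
Total faults: 6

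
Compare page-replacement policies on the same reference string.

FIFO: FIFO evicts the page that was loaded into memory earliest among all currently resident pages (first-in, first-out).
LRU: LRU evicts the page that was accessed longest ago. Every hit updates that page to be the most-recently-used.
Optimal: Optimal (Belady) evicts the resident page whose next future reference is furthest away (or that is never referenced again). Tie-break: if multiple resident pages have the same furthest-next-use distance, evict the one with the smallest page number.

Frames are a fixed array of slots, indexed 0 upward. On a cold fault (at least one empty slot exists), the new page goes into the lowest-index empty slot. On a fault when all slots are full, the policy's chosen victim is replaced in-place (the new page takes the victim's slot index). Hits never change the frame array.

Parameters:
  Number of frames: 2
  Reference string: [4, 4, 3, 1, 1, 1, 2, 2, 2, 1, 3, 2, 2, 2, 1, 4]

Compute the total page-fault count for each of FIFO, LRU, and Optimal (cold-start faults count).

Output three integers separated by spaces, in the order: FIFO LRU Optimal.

--- FIFO ---
  step 0: ref 4 -> FAULT, frames=[4,-] (faults so far: 1)
  step 1: ref 4 -> HIT, frames=[4,-] (faults so far: 1)
  step 2: ref 3 -> FAULT, frames=[4,3] (faults so far: 2)
  step 3: ref 1 -> FAULT, evict 4, frames=[1,3] (faults so far: 3)
  step 4: ref 1 -> HIT, frames=[1,3] (faults so far: 3)
  step 5: ref 1 -> HIT, frames=[1,3] (faults so far: 3)
  step 6: ref 2 -> FAULT, evict 3, frames=[1,2] (faults so far: 4)
  step 7: ref 2 -> HIT, frames=[1,2] (faults so far: 4)
  step 8: ref 2 -> HIT, frames=[1,2] (faults so far: 4)
  step 9: ref 1 -> HIT, frames=[1,2] (faults so far: 4)
  step 10: ref 3 -> FAULT, evict 1, frames=[3,2] (faults so far: 5)
  step 11: ref 2 -> HIT, frames=[3,2] (faults so far: 5)
  step 12: ref 2 -> HIT, frames=[3,2] (faults so far: 5)
  step 13: ref 2 -> HIT, frames=[3,2] (faults so far: 5)
  step 14: ref 1 -> FAULT, evict 2, frames=[3,1] (faults so far: 6)
  step 15: ref 4 -> FAULT, evict 3, frames=[4,1] (faults so far: 7)
  FIFO total faults: 7
--- LRU ---
  step 0: ref 4 -> FAULT, frames=[4,-] (faults so far: 1)
  step 1: ref 4 -> HIT, frames=[4,-] (faults so far: 1)
  step 2: ref 3 -> FAULT, frames=[4,3] (faults so far: 2)
  step 3: ref 1 -> FAULT, evict 4, frames=[1,3] (faults so far: 3)
  step 4: ref 1 -> HIT, frames=[1,3] (faults so far: 3)
  step 5: ref 1 -> HIT, frames=[1,3] (faults so far: 3)
  step 6: ref 2 -> FAULT, evict 3, frames=[1,2] (faults so far: 4)
  step 7: ref 2 -> HIT, frames=[1,2] (faults so far: 4)
  step 8: ref 2 -> HIT, frames=[1,2] (faults so far: 4)
  step 9: ref 1 -> HIT, frames=[1,2] (faults so far: 4)
  step 10: ref 3 -> FAULT, evict 2, frames=[1,3] (faults so far: 5)
  step 11: ref 2 -> FAULT, evict 1, frames=[2,3] (faults so far: 6)
  step 12: ref 2 -> HIT, frames=[2,3] (faults so far: 6)
  step 13: ref 2 -> HIT, frames=[2,3] (faults so far: 6)
  step 14: ref 1 -> FAULT, evict 3, frames=[2,1] (faults so far: 7)
  step 15: ref 4 -> FAULT, evict 2, frames=[4,1] (faults so far: 8)
  LRU total faults: 8
--- Optimal ---
  step 0: ref 4 -> FAULT, frames=[4,-] (faults so far: 1)
  step 1: ref 4 -> HIT, frames=[4,-] (faults so far: 1)
  step 2: ref 3 -> FAULT, frames=[4,3] (faults so far: 2)
  step 3: ref 1 -> FAULT, evict 4, frames=[1,3] (faults so far: 3)
  step 4: ref 1 -> HIT, frames=[1,3] (faults so far: 3)
  step 5: ref 1 -> HIT, frames=[1,3] (faults so far: 3)
  step 6: ref 2 -> FAULT, evict 3, frames=[1,2] (faults so far: 4)
  step 7: ref 2 -> HIT, frames=[1,2] (faults so far: 4)
  step 8: ref 2 -> HIT, frames=[1,2] (faults so far: 4)
  step 9: ref 1 -> HIT, frames=[1,2] (faults so far: 4)
  step 10: ref 3 -> FAULT, evict 1, frames=[3,2] (faults so far: 5)
  step 11: ref 2 -> HIT, frames=[3,2] (faults so far: 5)
  step 12: ref 2 -> HIT, frames=[3,2] (faults so far: 5)
  step 13: ref 2 -> HIT, frames=[3,2] (faults so far: 5)
  step 14: ref 1 -> FAULT, evict 2, frames=[3,1] (faults so far: 6)
  step 15: ref 4 -> FAULT, evict 1, frames=[3,4] (faults so far: 7)
  Optimal total faults: 7

Answer: 7 8 7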